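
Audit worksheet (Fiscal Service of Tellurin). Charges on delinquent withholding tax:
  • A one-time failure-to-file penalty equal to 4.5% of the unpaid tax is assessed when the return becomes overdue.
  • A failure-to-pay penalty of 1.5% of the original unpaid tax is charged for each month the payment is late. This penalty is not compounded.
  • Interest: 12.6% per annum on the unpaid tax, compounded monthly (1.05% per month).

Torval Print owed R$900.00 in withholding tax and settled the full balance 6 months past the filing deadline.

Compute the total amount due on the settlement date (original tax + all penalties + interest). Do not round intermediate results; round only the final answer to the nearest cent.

R$1,079.71

Failure-to-file penalty: 4.5% × R$900.00 = R$40.50
Failure-to-pay penalty: 6 × 1.5% × R$900.00 = R$81.00
Interest: R$900.00 × ((1 + 0.0105)^6 − 1) = R$900.00 × 0.0646771… = R$58.2094…
Total = R$900.00 + R$121.5000 + R$58.2094… = R$1,079.71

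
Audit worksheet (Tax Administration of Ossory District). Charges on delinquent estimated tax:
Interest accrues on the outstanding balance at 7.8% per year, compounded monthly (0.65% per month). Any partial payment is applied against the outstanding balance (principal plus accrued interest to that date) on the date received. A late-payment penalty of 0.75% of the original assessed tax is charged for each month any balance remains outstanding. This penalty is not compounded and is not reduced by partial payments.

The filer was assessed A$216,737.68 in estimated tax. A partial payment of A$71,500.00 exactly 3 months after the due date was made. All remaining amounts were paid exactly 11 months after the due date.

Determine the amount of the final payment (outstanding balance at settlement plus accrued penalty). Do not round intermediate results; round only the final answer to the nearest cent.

A$175,325.18

Balance at month 3: A$216,737.6800 × (1 + 0.0065)^3 = A$220,991.5958…
After A$71,500.00 payment: A$220,991.5958… − A$71,500.00 = A$149,491.5958…
Balance at month 11: A$149,491.5958… × (1 + 0.0065)^8 = A$157,444.3251…
Penalty: 11 × 0.75% × A$216,737.68 = A$17,880.86…
Final settlement = outstanding balance + penalty = A$157,444.3251… + A$17,880.86… = A$175,325.18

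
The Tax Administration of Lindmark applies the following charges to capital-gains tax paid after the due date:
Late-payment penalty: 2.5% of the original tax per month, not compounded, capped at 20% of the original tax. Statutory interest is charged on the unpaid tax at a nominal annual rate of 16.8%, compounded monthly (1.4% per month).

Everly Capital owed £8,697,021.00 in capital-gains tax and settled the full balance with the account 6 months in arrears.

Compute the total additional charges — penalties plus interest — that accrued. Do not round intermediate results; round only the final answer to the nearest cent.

£2,061,154.49

Penalty: 6 × 2.5% × £8,697,021.00 = £1,304,553.15 (below the 20% cap of £1,739,404.20)
Interest: £8,697,021.00 × ((1 + 0.014)^6 − 1) = £8,697,021.00 × 0.0869955… = £756,601.3380…
Penalties + interest = £1,304,553.1500 + £756,601.3380… = £2,061,154.49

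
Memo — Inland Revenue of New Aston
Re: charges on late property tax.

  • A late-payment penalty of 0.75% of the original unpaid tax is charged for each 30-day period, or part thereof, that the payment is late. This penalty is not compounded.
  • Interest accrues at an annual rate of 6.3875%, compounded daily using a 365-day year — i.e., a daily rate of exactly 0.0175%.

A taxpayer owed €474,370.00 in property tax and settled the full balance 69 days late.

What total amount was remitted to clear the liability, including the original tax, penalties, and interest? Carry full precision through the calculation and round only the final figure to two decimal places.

Penalty periods: ⌈69/30⌉ = 3; penalty = 3 × 0.75% × €474,370.00 = €10,673.33…
Interest: €474,370.00 × ((1 + 0.000175)^69 − 1) = €474,370.00 × 0.01214713… = €5,762.2330…
Total = €474,370.00 + €10,673.3250 + €5,762.2330… = €490,805.56

€490,805.56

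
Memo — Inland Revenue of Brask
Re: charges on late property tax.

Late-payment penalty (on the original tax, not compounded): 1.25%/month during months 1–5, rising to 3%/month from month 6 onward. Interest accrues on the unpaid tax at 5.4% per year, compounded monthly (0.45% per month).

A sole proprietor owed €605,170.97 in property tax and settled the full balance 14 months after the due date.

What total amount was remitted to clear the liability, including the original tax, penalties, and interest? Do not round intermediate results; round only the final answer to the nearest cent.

Penalty, months 1–5: 5 × 1.25% × €605,170.97 = €37,823.19…
Penalty, months 6–14: 9 × 3% × €605,170.97 = €163,396.16…
Interest: €605,170.97 × ((1 + 0.0045)^14 − 1) = €605,170.97 × 0.0648763… = €39,261.2738…
Total = €605,170.97 + €201,219.3475… + €39,261.2738… = €845,651.59

€845,651.59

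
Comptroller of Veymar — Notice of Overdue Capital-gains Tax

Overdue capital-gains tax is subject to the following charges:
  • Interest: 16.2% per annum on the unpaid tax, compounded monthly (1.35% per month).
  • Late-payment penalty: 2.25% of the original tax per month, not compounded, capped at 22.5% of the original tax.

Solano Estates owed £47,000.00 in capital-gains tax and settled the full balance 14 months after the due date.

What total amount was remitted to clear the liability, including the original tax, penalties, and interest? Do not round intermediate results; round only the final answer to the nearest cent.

Penalty (uncapped): 14 × 2.25% × £47,000.00 = £14,805.00; cap = 22.5% × £47,000.00 = £10,575.00 → penalty = £10,575.00
Interest: £47,000.00 × ((1 + 0.0135)^14 − 1) = £47,000.00 × 0.2065145… = £9,706.1811…
Total = £47,000.00 + £10,575.0000 + £9,706.1811… = £67,281.18

£67,281.18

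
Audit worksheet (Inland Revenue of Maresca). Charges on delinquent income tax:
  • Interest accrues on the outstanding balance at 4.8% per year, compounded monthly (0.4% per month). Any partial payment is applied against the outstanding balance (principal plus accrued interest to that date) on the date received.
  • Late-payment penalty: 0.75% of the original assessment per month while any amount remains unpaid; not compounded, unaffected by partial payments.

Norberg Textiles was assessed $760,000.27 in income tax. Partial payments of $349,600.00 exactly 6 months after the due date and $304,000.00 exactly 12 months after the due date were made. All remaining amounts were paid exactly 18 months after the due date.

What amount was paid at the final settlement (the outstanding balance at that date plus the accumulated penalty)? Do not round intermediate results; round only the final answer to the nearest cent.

Balance at month 6: $760,000.2700 × (1 + 0.004)^6 = $778,423.6523…
After $349,600.00 payment: $778,423.6523… − $349,600.00 = $428,823.6523…
Balance at month 12: $428,823.6523… × (1 + 0.004)^6 = $439,218.8881…
After $304,000.00 payment: $439,218.8881… − $304,000.00 = $135,218.8881…
Balance at month 18: $135,218.8881… × (1 + 0.004)^6 = $138,496.7676…
Penalty: 18 × 0.75% × $760,000.27 = $102,600.04…
Final settlement = outstanding balance + penalty = $138,496.7676… + $102,600.04… = $241,096.80

$241,096.80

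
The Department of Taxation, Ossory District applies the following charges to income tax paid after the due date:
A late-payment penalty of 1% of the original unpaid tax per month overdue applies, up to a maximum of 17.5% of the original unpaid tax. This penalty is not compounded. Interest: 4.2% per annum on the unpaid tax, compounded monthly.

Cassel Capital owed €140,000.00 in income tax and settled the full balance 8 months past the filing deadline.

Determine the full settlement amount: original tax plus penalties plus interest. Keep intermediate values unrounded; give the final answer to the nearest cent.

Penalty: 8 × 1% × €140,000.00 = €11,200.00 (below the 17.5% cap of €24,500.00)
Interest (4.2%/yr ÷ 12 = 0.35%/month): €140,000.00 × ((1 + 0.0035)^8 − 1) = €3,968.3576…
Total = €140,000.00 + €11,200.0000 + €3,968.3576… = €155,168.36

€155,168.36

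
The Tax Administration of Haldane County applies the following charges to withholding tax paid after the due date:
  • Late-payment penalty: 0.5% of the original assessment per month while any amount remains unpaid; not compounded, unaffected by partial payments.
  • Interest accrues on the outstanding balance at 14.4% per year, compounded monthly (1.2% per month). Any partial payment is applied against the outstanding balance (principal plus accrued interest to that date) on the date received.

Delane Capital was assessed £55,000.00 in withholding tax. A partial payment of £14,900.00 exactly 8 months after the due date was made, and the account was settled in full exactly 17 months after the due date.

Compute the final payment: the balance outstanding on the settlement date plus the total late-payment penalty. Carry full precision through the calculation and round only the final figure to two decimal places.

Balance at month 8: £55,000.0000 × (1 + 0.012)^8 = £60,507.1628…
After £14,900.00 payment: £60,507.1628… − £14,900.00 = £45,607.1628…
Balance at month 17: £45,607.1628… × (1 + 0.012)^9 = £50,775.9045…
Penalty: 17 × 0.5% × £55,000.00 = £4,675.00
Final settlement = outstanding balance + penalty = £50,775.9045… + £4,675.00 = £55,450.90

£55,450.90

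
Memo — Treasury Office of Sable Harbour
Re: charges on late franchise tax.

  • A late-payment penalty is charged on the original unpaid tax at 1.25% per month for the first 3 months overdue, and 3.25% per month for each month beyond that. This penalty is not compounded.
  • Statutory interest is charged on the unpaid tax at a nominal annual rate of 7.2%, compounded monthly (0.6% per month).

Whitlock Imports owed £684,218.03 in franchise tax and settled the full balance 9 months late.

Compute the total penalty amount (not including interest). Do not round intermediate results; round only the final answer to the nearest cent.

Penalty, months 1–3: 3 × 1.25% × £684,218.03 = £25,658.18…
Penalty, months 4–9: 6 × 3.25% × £684,218.03 = £133,422.52…
Total penalty = £25,658.18… + £133,422.52… = £159,080.69

£159,080.69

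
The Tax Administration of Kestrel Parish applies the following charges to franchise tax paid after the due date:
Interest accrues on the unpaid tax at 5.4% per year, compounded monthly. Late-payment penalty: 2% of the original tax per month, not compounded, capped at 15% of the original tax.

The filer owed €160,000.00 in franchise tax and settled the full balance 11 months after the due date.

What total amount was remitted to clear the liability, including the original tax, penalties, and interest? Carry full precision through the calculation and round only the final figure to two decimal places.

€192,100.63

Penalty (uncapped): 11 × 2% × €160,000.00 = €35,200.00; cap = 15% × €160,000.00 = €24,000.00 → penalty = €24,000.00
Interest (5.4%/yr ÷ 12 = 0.45%/month): €160,000.00 × ((1 + 0.0045)^11 − 1) = €8,100.6275…
Total = €160,000.00 + €24,000.0000 + €8,100.6275… = €192,100.63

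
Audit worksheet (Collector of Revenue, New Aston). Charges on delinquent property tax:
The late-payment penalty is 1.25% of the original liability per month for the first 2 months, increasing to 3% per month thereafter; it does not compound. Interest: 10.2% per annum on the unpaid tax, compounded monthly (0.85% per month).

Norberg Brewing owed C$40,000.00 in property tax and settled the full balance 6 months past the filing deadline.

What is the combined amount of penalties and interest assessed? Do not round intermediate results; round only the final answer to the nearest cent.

C$7,883.84

Penalty, months 1–2: 2 × 1.25% × C$40,000.00 = C$1,000.00
Penalty, months 3–6: 4 × 3% × C$40,000.00 = C$4,800.00
Interest: C$40,000.00 × ((1 + 0.0085)^6 − 1) = C$40,000.00 × 0.0520961… = C$2,083.8444…
Penalties + interest = C$5,800.0000 + C$2,083.8444… = C$7,883.84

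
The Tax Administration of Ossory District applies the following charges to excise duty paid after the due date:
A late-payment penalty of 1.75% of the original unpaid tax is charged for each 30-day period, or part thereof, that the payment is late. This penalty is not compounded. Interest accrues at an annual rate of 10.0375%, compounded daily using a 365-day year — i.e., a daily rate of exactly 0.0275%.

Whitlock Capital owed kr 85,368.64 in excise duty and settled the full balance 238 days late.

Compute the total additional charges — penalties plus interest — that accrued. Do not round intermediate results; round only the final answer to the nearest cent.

Penalty periods: ⌈238/30⌉ = 8; penalty = 8 × 1.75% × kr 85,368.64 = kr 11,951.61…
Interest: kr 85,368.64 × ((1 + 0.000275)^238 − 1) = kr 85,368.64 × 0.06762975… = kr 5,773.4596…
Penalties + interest = kr 11,951.6096 + kr 5,773.4596… = kr 17,725.07

kr 17,725.07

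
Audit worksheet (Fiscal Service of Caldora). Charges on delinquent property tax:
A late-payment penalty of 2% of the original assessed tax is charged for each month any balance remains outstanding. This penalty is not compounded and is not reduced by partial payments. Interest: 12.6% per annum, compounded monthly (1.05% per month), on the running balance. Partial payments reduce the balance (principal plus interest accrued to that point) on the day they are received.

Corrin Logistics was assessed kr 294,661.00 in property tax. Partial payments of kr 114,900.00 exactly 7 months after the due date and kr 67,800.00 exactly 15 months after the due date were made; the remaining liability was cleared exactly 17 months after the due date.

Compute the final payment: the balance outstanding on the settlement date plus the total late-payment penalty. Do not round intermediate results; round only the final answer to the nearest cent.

kr 255,319.51

Balance at month 7: kr 294,661.0000 × (1 + 0.0105)^7 = kr 317,012.8623…
After kr 114,900.00 payment: kr 317,012.8623… − kr 114,900.00 = kr 202,112.8623…
Balance at month 15: kr 202,112.8623… × (1 + 0.0105)^8 = kr 219,727.5409…
After kr 67,800.00 payment: kr 219,727.5409… − kr 67,800.00 = kr 151,927.5409…
Balance at month 17: kr 151,927.5409… × (1 + 0.0105)^2 = kr 155,134.7693…
Penalty: 17 × 2% × kr 294,661.00 = kr 100,184.74
Final settlement = outstanding balance + penalty = kr 155,134.7693… + kr 100,184.74 = kr 255,319.51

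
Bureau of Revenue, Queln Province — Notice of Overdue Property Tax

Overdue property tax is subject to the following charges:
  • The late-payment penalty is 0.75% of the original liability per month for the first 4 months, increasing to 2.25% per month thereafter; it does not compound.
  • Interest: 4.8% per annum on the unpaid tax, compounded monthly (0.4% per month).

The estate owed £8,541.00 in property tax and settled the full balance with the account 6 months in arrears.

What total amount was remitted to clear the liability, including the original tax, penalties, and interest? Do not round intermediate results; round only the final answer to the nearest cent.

£9,388.62

Penalty, months 1–4: 4 × 0.75% × £8,541.00 = £256.23
Penalty, months 5–6: 2 × 2.25% × £8,541.00 = £384.35…
Interest: £8,541.00 × ((1 + 0.004)^6 − 1) = £8,541.00 × 0.0242413… = £207.0448…
Total = £8,541.00 + £640.5750 + £207.0448… = £9,388.62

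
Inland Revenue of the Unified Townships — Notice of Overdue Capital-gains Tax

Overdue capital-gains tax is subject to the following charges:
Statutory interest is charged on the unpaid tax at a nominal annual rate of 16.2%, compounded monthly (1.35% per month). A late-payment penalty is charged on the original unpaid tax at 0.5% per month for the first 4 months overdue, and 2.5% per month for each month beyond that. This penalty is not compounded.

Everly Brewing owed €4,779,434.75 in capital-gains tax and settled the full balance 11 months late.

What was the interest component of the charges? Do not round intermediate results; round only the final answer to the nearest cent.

Interest: €4,779,434.75 × ((1 + 0.0135)^11 − 1) = €4,779,434.75 × 0.1589409… = €759,647.5786…

€759,647.58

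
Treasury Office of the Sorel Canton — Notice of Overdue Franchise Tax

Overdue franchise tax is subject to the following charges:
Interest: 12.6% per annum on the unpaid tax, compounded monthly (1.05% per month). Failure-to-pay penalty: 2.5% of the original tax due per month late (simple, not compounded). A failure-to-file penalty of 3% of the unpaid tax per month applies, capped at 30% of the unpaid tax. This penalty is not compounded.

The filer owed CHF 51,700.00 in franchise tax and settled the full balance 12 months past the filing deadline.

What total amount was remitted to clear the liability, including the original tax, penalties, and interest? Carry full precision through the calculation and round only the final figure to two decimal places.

Failure-to-file: 12 × 3% × CHF 51,700.00 = CHF 18,612.00, capped at 30% × CHF 51,700.00 = CHF 15,510.00
Failure-to-pay penalty: 12 × 2.5% × CHF 51,700.00 = CHF 15,510.00
Interest: CHF 51,700.00 × ((1 + 0.0105)^12 − 1) = CHF 51,700.00 × 0.1335373… = CHF 6,903.8782…
Total = CHF 51,700.00 + CHF 31,020.0000 + CHF 6,903.8782… = CHF 89,623.88

CHF 89,623.88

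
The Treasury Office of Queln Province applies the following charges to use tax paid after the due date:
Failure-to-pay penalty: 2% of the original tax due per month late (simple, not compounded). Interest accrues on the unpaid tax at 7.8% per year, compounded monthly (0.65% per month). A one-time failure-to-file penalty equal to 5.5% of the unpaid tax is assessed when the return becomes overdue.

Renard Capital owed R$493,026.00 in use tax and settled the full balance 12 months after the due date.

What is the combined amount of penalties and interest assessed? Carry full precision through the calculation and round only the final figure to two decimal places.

R$185,303.73

Failure-to-file penalty: 5.5% × R$493,026.00 = R$27,116.43
Failure-to-pay penalty = 2% × R$493,026.00 × 12 mo = R$118,326.24
Interest: R$493,026.00 × ((1 + 0.0065)^12 − 1) = R$493,026.00 × 0.0808498… = R$39,861.0586…
Penalties + interest = R$145,442.6700 + R$39,861.0586… = R$185,303.73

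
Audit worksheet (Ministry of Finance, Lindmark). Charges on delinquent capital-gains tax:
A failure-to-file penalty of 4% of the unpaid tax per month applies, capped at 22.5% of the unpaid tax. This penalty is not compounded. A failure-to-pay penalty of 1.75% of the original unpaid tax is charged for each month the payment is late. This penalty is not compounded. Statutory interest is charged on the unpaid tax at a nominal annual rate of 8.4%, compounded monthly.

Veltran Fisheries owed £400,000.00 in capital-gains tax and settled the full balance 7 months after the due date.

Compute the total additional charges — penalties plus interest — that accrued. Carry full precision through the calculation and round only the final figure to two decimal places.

Failure-to-file: 7 × 4% × £400,000.00 = £112,000.00, capped at 22.5% × £400,000.00 = £90,000.00
Failure-to-pay penalty = 1.75% × £400,000.00 × 7 mo = £49,000.00
Interest (8.4%/yr ÷ 12 = 0.7%/month): £400,000.00 × ((1 + 0.007)^7 − 1) = £20,016.4358…
Penalties + interest = £139,000.0000 + £20,016.4358… = £159,016.44

£159,016.44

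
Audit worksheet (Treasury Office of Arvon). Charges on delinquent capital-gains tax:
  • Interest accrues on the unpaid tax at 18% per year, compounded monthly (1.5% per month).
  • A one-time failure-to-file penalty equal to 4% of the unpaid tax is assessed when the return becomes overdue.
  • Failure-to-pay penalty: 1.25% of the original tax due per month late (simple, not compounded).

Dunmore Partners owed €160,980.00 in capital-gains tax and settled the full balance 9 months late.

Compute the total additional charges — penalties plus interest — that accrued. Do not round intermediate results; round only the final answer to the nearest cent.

Failure-to-file penalty: 4% × €160,980.00 = €6,439.20
Failure-to-pay penalty = 1.25% × €160,980.00 × 9 mo = €18,110.25
Interest: €160,980.00 × ((1 + 0.015)^9 − 1) = €160,980.00 × 0.1433900… = €23,082.9182…
Penalties + interest = €24,549.4500 + €23,082.9182… = €47,632.37

€47,632.37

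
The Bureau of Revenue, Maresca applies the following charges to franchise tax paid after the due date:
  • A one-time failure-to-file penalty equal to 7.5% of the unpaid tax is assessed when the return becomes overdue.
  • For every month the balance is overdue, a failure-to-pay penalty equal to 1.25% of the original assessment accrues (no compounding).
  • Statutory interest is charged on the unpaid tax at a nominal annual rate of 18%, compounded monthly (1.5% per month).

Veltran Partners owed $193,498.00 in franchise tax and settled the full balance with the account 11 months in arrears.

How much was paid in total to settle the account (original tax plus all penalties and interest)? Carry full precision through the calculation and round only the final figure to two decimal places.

Failure-to-file penalty: 7.5% × $193,498.00 = $14,512.35
Failure-to-pay penalty: 11 × 1.25% × $193,498.00 = $26,605.98…
Interest: $193,498.00 × ((1 + 0.015)^11 − 1) = $193,498.00 × 0.1779489… = $34,432.7635…
Total = $193,498.00 + $41,118.3250 + $34,432.7635… = $269,049.09

$269,049.09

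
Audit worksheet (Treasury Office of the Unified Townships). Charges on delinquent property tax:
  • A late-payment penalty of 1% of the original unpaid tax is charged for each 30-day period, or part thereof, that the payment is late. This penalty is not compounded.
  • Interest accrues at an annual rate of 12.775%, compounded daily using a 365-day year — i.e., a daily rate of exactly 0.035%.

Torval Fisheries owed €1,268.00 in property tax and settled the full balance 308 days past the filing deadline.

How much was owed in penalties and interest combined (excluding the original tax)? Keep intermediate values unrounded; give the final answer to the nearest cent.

€283.78

Penalty periods: ⌈308/30⌉ = 11; penalty = 11 × 1% × €1,268.00 = €139.48
Interest: €1,268.00 × ((1 + 0.00035)^308 − 1) = €1,268.00 × 0.11380395… = €144.3034…
Penalties + interest = €139.4800 + €144.3034… = €283.78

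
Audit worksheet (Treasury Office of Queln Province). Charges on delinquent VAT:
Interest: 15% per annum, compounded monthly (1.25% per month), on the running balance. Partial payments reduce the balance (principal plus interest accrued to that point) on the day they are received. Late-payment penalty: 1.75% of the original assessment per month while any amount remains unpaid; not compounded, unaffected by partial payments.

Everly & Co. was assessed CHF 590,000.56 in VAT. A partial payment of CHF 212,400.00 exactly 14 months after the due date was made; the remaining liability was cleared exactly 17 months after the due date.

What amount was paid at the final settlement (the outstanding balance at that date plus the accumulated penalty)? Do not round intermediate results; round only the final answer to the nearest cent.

CHF 683,792.40

Balance at month 14: CHF 590,000.5600 × (1 + 0.0125)^14 = CHF 702,073.9680…
After CHF 212,400.00 payment: CHF 702,073.9680… − CHF 212,400.00 = CHF 489,673.9680…
Balance at month 17: CHF 489,673.9680… × (1 + 0.0125)^3 = CHF 508,267.2329…
Penalty: 17 × 1.75% × CHF 590,000.56 = CHF 175,525.17…
Final settlement = outstanding balance + penalty = CHF 508,267.2329… + CHF 175,525.17… = CHF 683,792.40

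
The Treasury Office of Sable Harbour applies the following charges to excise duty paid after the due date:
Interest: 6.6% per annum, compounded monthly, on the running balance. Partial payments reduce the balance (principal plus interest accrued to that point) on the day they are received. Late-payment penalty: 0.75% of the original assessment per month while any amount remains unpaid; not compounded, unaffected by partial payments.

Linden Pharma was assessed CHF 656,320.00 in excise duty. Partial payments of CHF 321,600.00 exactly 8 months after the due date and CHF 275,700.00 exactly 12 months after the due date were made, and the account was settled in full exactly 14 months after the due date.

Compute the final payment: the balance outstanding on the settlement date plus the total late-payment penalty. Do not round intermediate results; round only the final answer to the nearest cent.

CHF 166,516.44

Monthly rate = 6.6% ÷ 12 = 0.55%
Balance at month 8: CHF 656,320.0000 × (1 + 0.0055)^8 = CHF 685,760.1402…
After CHF 321,600.00 payment: CHF 685,760.1402… − CHF 321,600.00 = CHF 364,160.1402…
Balance at month 12: CHF 364,160.1402… × (1 + 0.0055)^4 = CHF 372,238.0010…
After CHF 275,700.00 payment: CHF 372,238.0010… − CHF 275,700.00 = CHF 96,538.0010…
Balance at month 14: CHF 96,538.0010… × (1 + 0.0055)^2 = CHF 97,602.8393…
Penalty: 14 × 0.75% × CHF 656,320.00 = CHF 68,913.60
Final settlement = outstanding balance + penalty = CHF 97,602.8393… + CHF 68,913.60 = CHF 166,516.44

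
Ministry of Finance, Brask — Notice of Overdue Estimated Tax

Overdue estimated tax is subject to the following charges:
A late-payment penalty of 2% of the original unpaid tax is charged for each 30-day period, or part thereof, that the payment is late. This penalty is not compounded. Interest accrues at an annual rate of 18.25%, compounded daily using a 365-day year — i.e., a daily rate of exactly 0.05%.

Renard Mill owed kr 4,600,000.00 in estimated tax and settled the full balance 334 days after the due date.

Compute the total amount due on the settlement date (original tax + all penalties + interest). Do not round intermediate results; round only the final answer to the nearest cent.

Penalty periods: ⌈334/30⌉ = 12; penalty = 12 × 2% × kr 4,600,000.00 = kr 1,104,000.00
Interest: kr 4,600,000.00 × ((1 + 0.0005)^334 − 1) = kr 4,600,000.00 × 0.18170494… = kr 835,842.7449…
Total = kr 4,600,000.00 + kr 1,104,000.0000 + kr 835,842.7449… = kr 6,539,842.74

kr 6,539,842.74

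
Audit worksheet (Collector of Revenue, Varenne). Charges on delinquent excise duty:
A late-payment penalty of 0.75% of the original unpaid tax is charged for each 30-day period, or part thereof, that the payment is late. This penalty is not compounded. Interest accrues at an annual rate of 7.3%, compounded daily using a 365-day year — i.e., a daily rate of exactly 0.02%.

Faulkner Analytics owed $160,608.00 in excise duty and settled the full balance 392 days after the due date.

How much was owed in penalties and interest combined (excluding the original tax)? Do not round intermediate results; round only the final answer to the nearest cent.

Penalty periods: ⌈392/30⌉ = 14; penalty = 14 × 0.75% × $160,608.00 = $16,863.84
Interest: $160,608.00 × ((1 + 0.0002)^392 − 1) = $160,608.00 × 0.08154672… = $13,097.0550…
Penalties + interest = $16,863.8400 + $13,097.0550… = $29,960.89

$29,960.89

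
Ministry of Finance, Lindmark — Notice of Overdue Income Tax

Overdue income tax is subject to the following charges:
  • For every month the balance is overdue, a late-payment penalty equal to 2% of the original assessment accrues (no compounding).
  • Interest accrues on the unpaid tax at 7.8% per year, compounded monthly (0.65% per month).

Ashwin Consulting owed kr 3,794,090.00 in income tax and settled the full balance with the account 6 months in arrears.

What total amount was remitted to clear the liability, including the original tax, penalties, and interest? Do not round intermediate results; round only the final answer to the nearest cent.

Late-payment penalty: 6 × 2% × kr 3,794,090.00 = kr 455,290.80
Interest: kr 3,794,090.00 × ((1 + 0.0065)^6 − 1) = kr 3,794,090.00 × 0.0396393… = kr 150,394.9554…
Total = kr 3,794,090.00 + kr 455,290.8000 + kr 150,394.9554… = kr 4,399,775.76

kr 4,399,775.76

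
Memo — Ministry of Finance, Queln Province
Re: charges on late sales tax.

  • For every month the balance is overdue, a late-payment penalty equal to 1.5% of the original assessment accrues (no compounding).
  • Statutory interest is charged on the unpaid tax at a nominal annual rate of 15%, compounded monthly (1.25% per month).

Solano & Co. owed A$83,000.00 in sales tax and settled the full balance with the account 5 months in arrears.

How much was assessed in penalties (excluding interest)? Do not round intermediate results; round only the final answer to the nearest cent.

A$6,225.00

Late-payment penalty: 5 × 1.5% × A$83,000.00 = A$6,225.00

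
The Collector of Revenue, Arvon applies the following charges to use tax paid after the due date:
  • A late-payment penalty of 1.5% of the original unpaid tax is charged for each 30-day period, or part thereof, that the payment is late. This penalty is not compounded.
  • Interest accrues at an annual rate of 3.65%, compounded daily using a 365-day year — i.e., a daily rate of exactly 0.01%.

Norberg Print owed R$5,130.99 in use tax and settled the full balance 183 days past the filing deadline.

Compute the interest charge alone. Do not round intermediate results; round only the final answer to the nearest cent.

Interest: R$5,130.99 × ((1 + 0.0001)^183 − 1) = R$5,130.99 × 0.01846754… = R$94.7568…

R$94.76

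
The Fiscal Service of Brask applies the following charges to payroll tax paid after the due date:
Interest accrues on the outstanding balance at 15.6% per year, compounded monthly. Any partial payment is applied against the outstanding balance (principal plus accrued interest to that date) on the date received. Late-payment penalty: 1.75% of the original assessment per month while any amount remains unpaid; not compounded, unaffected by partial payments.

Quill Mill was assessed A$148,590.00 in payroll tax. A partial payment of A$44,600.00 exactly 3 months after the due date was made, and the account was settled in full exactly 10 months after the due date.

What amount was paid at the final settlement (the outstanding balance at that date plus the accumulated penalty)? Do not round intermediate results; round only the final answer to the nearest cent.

Monthly rate = 15.6% ÷ 12 = 1.3%
Balance at month 3: A$148,590.0000 × (1 + 0.013)^3 = A$154,460.6716…
After A$44,600.00 payment: A$154,460.6716… − A$44,600.00 = A$109,860.6716…
Balance at month 10: A$109,860.6716… × (1 + 0.013)^7 = A$120,256.4466…
Penalty: 10 × 1.75% × A$148,590.00 = A$26,003.25
Final settlement = outstanding balance + penalty = A$120,256.4466… + A$26,003.25 = A$146,259.70

A$146,259.70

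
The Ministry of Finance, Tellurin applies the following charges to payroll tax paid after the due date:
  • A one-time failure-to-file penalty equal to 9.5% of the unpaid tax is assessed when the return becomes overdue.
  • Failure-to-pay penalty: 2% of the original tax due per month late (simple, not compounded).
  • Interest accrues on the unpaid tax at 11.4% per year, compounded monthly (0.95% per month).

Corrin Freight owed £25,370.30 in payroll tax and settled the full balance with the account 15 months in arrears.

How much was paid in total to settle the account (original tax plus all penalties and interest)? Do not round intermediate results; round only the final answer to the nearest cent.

Failure-to-file penalty: 9.5% × £25,370.30 = £2,410.18…
Failure-to-pay penalty: 15 × 2% × £25,370.30 = £7,611.09
Interest: £25,370.30 × ((1 + 0.0095)^15 − 1) = £25,370.30 × 0.1523777… = £3,865.8682…
Total = £25,370.30 + £10,021.2685 + £3,865.8682… = £39,257.44

£39,257.44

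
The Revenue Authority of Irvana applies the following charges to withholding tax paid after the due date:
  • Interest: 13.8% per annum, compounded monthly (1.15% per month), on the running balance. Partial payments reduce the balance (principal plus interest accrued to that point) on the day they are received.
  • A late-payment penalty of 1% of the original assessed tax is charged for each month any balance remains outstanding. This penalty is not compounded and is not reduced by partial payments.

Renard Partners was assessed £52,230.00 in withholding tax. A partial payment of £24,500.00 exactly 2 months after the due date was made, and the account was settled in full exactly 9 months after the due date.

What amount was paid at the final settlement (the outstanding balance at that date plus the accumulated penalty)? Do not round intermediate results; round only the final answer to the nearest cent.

Balance at month 2: £52,230.0000 × (1 + 0.0115)^2 = £53,438.1974…
After £24,500.00 payment: £53,438.1974… − £24,500.00 = £28,938.1974…
Balance at month 9: £28,938.1974… × (1 + 0.0115)^7 = £31,349.6492…
Penalty: 9 × 1% × £52,230.00 = £4,700.70
Final settlement = outstanding balance + penalty = £31,349.6492… + £4,700.70 = £36,050.35

£36,050.35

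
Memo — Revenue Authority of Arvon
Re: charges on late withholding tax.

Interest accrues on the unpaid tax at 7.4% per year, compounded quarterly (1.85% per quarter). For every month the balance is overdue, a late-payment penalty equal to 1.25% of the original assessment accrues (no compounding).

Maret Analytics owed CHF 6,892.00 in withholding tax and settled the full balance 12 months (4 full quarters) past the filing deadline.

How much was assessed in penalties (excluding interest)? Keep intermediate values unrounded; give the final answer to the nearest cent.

Late-payment penalty: 12 × 1.25% × CHF 6,892.00 = CHF 1,033.80

CHF 1,033.80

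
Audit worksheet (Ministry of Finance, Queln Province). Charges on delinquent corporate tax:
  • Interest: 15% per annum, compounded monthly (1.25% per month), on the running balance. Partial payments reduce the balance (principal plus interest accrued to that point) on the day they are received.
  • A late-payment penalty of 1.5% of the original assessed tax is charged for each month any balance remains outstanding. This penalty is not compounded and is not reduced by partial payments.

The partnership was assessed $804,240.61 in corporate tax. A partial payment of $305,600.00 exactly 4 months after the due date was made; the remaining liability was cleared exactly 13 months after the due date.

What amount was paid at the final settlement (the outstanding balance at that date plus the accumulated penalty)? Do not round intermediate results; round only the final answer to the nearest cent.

Balance at month 4: $804,240.6100 × (1 + 0.0125)^4 = $845,212.9188…
After $305,600.00 payment: $845,212.9188… − $305,600.00 = $539,612.9188…
Balance at month 13: $539,612.9188… × (1 + 0.0125)^9 = $603,444.9060…
Penalty: 13 × 1.5% × $804,240.61 = $156,826.92…
Final settlement = outstanding balance + penalty = $603,444.9060… + $156,826.92… = $760,271.82

$760,271.82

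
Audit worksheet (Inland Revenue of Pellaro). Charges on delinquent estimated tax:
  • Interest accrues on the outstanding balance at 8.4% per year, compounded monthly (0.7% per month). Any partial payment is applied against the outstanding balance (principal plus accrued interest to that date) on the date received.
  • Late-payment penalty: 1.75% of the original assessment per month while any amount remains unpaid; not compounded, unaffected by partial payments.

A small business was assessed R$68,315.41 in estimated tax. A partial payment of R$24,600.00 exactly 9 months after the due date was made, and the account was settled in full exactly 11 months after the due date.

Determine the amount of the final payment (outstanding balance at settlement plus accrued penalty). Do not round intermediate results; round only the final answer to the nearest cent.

Balance at month 9: R$68,315.4100 × (1 + 0.007)^9 = R$72,741.7783…
After R$24,600.00 payment: R$72,741.7783… − R$24,600.00 = R$48,141.7783…
Balance at month 11: R$48,141.7783… × (1 + 0.007)^2 = R$48,818.1222…
Penalty: 11 × 1.75% × R$68,315.41 = R$13,150.72…
Final settlement = outstanding balance + penalty = R$48,818.1222… + R$13,150.72… = R$61,968.84

R$61,968.84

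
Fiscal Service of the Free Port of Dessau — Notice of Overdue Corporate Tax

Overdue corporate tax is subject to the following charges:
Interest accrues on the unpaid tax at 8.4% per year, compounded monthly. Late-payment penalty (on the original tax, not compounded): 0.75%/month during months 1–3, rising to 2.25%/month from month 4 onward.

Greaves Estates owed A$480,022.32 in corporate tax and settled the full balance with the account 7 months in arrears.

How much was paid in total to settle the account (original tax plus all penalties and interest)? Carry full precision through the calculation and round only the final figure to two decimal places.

Penalty, months 1–3: 3 × 0.75% × A$480,022.32 = A$10,800.50…
Penalty, months 4–7: 4 × 2.25% × A$480,022.32 = A$43,202.01…
Interest (8.4%/yr ÷ 12 = 0.7%/month): A$480,022.32 × ((1 + 0.007)^7 − 1) = A$24,020.8398…
Total = A$480,022.32 + A$54,002.5110 + A$24,020.8398… = A$558,045.67

A$558,045.67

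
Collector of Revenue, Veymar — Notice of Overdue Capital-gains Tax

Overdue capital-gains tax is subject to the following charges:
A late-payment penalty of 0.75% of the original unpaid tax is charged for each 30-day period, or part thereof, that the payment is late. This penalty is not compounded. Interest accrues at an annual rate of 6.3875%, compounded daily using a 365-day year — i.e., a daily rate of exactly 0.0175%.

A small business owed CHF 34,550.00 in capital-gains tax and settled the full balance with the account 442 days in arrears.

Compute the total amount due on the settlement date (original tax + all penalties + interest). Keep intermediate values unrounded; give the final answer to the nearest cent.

CHF 41,215.14

Penalty periods: ⌈442/30⌉ = 15; penalty = 15 × 0.75% × CHF 34,550.00 = CHF 3,886.88…
Interest: CHF 34,550.00 × ((1 + 0.000175)^442 − 1) = CHF 34,550.00 × 0.08041285… = CHF 2,778.2638…
Total = CHF 34,550.00 + CHF 3,886.8750 + CHF 2,778.2638… = CHF 41,215.14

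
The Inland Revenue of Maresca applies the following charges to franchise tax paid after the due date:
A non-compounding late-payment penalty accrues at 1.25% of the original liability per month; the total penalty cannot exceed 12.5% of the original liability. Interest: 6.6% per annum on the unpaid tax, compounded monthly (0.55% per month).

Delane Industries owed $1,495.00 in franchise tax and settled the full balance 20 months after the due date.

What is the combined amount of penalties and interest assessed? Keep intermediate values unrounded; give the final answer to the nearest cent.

Penalty (uncapped): 20 × 1.25% × $1,495.00 = $373.75; cap = 12.5% × $1,495.00 = $186.88… → penalty = $186.88…
Interest: $1,495.00 × ((1 + 0.0055)^20 − 1) = $1,495.00 × 0.1159417… = $173.3328…
Penalties + interest = $186.8750 + $173.3328… = $360.21

$360.21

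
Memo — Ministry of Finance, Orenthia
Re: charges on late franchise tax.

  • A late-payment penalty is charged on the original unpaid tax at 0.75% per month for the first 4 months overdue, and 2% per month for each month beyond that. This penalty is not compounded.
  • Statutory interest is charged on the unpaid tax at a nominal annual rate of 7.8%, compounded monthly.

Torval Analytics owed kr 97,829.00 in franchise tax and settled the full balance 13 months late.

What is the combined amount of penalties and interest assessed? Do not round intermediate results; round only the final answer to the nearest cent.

kr 29,140.85

Penalty, months 1–4: 4 × 0.75% × kr 97,829.00 = kr 2,934.87
Penalty, months 5–13: 9 × 2% × kr 97,829.00 = kr 17,609.22
Interest (7.8%/yr ÷ 12 = 0.65%/month): kr 97,829.00 × ((1 + 0.0065)^13 − 1) = kr 8,596.7561…
Penalties + interest = kr 20,544.0900 + kr 8,596.7561… = kr 29,140.85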